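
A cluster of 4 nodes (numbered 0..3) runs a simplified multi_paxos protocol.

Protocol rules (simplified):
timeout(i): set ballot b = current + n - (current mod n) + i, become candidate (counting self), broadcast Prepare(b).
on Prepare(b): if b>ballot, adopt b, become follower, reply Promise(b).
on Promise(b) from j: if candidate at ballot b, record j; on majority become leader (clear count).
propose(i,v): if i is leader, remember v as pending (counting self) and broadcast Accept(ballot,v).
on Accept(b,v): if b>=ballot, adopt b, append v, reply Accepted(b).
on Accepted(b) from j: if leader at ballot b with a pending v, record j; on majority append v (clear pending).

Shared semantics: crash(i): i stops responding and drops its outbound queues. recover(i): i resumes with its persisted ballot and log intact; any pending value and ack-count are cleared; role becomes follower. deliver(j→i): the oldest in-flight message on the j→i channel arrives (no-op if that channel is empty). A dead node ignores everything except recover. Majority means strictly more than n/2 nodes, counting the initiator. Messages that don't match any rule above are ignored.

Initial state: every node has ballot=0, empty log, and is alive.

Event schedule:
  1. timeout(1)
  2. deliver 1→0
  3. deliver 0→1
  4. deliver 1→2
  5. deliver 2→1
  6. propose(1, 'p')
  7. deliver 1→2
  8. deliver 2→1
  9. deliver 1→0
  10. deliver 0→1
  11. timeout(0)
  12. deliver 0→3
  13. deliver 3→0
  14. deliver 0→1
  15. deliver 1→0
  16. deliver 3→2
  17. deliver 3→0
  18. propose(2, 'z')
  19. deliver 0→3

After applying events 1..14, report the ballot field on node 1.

step 1 timeout(1): 1={cand,b=5,log=-}
step 2 deliver 1→0: 0={foll,b=5,log=-}
step 3 deliver 0→1: —
step 4 deliver 1→2: 2={foll,b=5,log=-}
step 5 deliver 2→1: 1={lead,b=5,log=-}
step 6 propose(1,'p'): —
step 7 deliver 1→2: 2={foll,b=5,log=p}
step 8 deliver 2→1: —
step 9 deliver 1→0: 0={foll,b=5,log=p}
step 10 deliver 0→1: 1={lead,b=5,log=p}
step 11 timeout(0): 0={cand,b=8,log=p}
step 12 deliver 0→3: 3={foll,b=8,log=-}
step 13 deliver 3→0: —
step 14 deliver 0→1: 1={foll,b=8,log=p}

8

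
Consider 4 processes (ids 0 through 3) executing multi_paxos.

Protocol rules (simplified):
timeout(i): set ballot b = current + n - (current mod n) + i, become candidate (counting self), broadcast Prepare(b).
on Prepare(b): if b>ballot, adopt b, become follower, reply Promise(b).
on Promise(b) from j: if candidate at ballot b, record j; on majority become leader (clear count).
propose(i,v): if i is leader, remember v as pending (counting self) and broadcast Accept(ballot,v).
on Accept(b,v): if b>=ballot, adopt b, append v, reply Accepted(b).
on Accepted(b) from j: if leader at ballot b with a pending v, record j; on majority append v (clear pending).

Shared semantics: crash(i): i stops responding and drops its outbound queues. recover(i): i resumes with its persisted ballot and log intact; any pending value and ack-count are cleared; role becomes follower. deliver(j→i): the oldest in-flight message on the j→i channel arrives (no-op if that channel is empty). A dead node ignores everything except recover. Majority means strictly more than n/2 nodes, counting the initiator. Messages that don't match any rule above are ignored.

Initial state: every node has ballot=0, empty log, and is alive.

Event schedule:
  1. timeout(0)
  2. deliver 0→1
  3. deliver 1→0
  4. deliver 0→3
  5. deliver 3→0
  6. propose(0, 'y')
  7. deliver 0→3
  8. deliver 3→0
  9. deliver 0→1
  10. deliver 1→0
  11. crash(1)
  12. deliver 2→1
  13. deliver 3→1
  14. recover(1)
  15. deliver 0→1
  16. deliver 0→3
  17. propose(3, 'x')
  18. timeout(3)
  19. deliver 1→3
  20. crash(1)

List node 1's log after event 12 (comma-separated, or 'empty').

y

1. timeout(0):  <0:cand b4 ->
2. deliver 0→1:  <1:foll b4 ->
3. deliver 1→0:  nop
4. deliver 0→3:  <3:foll b4 ->
5. deliver 3→0:  <0:lead b4 ->
6. propose(0,'y'):  nop
7. deliver 0→3:  <3:foll b4 y>
8. deliver 3→0:  nop
9. deliver 0→1:  <1:foll b4 y>
10. deliver 1→0:  <0:lead b4 y>
11. crash(1):  <1:✗foll b4 y>
12. deliver 2→1:  nop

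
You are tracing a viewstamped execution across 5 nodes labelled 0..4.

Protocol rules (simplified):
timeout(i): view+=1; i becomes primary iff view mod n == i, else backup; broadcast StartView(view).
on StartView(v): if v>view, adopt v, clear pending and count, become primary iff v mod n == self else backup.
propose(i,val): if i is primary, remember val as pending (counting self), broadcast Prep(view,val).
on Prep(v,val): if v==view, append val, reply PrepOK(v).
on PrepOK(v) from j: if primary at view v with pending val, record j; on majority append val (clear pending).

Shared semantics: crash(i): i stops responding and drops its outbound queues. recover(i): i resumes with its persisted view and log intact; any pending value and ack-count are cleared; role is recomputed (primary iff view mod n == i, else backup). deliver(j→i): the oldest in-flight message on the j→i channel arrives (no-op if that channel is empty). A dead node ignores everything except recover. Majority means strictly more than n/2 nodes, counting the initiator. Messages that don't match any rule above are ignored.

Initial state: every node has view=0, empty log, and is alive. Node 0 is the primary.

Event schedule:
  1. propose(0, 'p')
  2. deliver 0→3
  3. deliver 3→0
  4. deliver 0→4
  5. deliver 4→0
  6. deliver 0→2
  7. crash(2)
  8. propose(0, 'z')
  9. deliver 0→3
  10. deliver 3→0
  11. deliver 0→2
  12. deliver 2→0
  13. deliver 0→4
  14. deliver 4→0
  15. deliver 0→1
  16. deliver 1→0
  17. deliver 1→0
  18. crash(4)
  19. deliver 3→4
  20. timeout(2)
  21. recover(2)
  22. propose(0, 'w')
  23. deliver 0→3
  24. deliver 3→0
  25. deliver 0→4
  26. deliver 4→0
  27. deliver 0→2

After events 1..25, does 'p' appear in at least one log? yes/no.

1. propose(0,'p'):  nop
2. deliver 0→3:  <3:back v0 p>
3. deliver 3→0:  nop
4. deliver 0→4:  <4:back v0 p>
5. deliver 4→0:  <0:prim v0 p>
6. deliver 0→2:  <2:back v0 p>
7. crash(2):  <2:✗back v0 p>
8. propose(0,'z'):  nop
9. deliver 0→3:  <3:back v0 p,z>
10. deliver 3→0:  nop
11. deliver 0→2:  nop
12. deliver 2→0:  nop
13. deliver 0→4:  <4:back v0 p,z>
14. deliver 4→0:  <0:prim v0 p,z>
15. deliver 0→1:  <1:back v0 p>
16. deliver 1→0:  nop
17. deliver 1→0:  nop
18. crash(4):  <4:✗back v0 p,z>
19. deliver 3→4:  nop
20. timeout(2):  nop
21. recover(2):  <2:back v0 p>
22. propose(0,'w'):  nop
23. deliver 0→3:  <3:back v0 p,z,w>
24. deliver 3→0:  nop
25. deliver 0→4:  nop

yes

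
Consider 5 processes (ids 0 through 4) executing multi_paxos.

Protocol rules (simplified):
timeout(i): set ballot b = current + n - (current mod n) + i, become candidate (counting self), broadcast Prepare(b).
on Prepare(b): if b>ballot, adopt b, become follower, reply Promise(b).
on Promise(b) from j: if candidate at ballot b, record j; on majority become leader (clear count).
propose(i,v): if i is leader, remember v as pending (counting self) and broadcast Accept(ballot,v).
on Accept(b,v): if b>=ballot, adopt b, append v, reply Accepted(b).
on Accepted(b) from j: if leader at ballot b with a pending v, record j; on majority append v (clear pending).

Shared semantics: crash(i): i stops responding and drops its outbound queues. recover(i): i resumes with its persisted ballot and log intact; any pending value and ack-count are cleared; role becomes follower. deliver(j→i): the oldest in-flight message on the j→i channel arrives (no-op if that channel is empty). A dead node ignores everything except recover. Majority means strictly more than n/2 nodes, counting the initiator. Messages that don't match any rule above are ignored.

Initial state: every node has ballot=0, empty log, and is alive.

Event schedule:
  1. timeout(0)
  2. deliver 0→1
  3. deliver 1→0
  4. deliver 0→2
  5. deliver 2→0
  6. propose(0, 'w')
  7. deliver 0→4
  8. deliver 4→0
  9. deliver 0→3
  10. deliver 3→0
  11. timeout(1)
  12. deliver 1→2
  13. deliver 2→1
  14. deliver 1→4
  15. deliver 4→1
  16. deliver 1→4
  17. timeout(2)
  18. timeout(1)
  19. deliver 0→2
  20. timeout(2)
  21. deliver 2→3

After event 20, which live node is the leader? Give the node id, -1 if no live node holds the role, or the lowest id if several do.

1. timeout(0):  <0:cand b5 ->
2. deliver 0→1:  <1:foll b5 ->
3. deliver 1→0:  nop
4. deliver 0→2:  <2:foll b5 ->
5. deliver 2→0:  <0:lead b5 ->
6. propose(0,'w'):  nop
7. deliver 0→4:  <4:foll b5 ->
8. deliver 4→0:  nop
9. deliver 0→3:  <3:foll b5 ->
10. deliver 3→0:  nop
11. timeout(1):  <1:cand b11 ->
12. deliver 1→2:  <2:foll b11 ->
13. deliver 2→1:  nop
14. deliver 1→4:  <4:foll b11 ->
15. deliver 4→1:  <1:lead b11 ->
16. deliver 1→4:  nop
17. timeout(2):  <2:cand b17 ->
18. timeout(1):  <1:cand b16 ->
19. deliver 0→2:  nop
20. timeout(2):  <2:cand b22 ->

0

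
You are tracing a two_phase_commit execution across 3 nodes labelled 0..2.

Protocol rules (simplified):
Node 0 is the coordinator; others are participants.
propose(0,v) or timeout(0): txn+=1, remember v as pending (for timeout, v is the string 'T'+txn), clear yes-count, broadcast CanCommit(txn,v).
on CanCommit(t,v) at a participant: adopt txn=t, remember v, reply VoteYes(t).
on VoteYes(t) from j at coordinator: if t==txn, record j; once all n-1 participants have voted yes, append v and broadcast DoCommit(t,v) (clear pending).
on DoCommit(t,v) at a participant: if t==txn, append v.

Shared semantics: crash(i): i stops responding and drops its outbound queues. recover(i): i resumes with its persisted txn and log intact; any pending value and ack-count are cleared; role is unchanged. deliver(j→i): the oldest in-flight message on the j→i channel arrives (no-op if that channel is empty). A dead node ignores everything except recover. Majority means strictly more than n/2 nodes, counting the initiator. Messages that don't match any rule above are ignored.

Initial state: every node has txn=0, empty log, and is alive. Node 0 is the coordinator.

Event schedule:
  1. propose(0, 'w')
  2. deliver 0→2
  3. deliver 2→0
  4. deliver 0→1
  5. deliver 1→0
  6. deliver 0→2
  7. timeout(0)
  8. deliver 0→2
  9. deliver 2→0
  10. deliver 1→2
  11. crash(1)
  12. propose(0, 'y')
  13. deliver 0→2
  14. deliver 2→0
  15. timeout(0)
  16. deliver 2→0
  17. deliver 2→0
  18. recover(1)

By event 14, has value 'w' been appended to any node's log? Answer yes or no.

step 1 propose(0,'w'): 0={coor,t=1,log=-}
step 2 deliver 0→2: 2={part,t=1,log=-}
step 3 deliver 2→0: —
step 4 deliver 0→1: 1={part,t=1,log=-}
step 5 deliver 1→0: 0={coor,t=1,log=w}
step 6 deliver 0→2: 2={part,t=1,log=w}
step 7 timeout(0): 0={coor,t=2,log=w}
step 8 deliver 0→2: 2={part,t=2,log=w}
step 9 deliver 2→0: —
step 10 deliver 1→2: —
step 11 crash(1): 1={✗part,t=1,log=-}
step 12 propose(0,'y'): 0={coor,t=3,log=w}
step 13 deliver 0→2: 2={part,t=3,log=w}
step 14 deliver 2→0: —

yes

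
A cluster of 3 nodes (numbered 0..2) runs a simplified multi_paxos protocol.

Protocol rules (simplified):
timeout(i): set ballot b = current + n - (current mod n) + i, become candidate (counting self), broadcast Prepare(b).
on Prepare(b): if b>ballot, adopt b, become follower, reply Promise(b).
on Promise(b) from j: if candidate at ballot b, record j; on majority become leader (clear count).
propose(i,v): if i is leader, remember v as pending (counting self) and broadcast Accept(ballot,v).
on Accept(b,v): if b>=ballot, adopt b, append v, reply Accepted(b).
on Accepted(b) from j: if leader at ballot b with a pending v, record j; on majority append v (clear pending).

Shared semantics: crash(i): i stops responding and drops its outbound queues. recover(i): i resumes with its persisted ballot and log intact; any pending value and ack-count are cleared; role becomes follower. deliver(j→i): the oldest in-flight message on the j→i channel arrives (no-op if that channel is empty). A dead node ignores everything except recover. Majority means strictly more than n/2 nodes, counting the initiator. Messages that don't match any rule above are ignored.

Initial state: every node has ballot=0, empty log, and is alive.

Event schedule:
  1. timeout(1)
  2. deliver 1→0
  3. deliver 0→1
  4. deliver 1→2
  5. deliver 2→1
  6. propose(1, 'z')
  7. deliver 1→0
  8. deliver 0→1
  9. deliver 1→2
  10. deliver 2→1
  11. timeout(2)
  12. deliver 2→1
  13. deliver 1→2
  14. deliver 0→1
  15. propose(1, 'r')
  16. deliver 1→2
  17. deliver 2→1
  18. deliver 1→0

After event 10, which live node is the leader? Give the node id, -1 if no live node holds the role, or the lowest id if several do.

1

after 1 — timeout(1): n1:cand/b4/[-]
after 2 — deliver 1→0: n0:foll/b4/[-]
after 3 — deliver 0→1: n1:lead/b4/[-]
after 4 — deliver 1→2: n2:foll/b4/[-]
after 5 — deliver 2→1: ·
after 6 — propose(1,'z'): ·
after 7 — deliver 1→0: n0:foll/b4/[z]
after 8 — deliver 0→1: n1:lead/b4/[z]
after 9 — deliver 1→2: n2:foll/b4/[z]
after 10 — deliver 2→1: ·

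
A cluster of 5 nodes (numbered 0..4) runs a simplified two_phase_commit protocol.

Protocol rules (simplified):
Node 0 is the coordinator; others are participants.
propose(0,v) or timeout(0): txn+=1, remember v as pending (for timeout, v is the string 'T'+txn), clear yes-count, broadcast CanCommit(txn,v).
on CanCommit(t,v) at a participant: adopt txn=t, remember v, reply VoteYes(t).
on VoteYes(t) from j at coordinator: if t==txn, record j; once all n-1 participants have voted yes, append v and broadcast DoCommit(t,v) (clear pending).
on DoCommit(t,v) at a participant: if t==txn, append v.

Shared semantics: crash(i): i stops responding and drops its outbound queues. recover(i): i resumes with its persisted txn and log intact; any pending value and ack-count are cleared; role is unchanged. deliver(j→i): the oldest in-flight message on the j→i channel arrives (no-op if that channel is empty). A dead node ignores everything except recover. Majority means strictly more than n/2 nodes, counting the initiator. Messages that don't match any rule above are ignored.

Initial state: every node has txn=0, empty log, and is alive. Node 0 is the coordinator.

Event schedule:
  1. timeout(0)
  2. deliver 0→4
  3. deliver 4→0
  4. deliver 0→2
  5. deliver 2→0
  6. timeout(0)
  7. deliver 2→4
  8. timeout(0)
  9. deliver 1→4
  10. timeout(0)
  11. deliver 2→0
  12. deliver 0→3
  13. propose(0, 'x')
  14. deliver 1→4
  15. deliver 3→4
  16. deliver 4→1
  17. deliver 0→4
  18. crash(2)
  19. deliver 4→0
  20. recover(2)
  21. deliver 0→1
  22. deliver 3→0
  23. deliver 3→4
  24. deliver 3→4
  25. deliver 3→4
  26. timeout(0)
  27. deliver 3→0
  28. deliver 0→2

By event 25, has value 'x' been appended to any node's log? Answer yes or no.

step 1 timeout(0): 0={coor,t=1,log=-}
step 2 deliver 0→4: 4={part,t=1,log=-}
step 3 deliver 4→0: —
step 4 deliver 0→2: 2={part,t=1,log=-}
step 5 deliver 2→0: —
step 6 timeout(0): 0={coor,t=2,log=-}
step 7 deliver 2→4: —
step 8 timeout(0): 0={coor,t=3,log=-}
step 9 deliver 1→4: —
step 10 timeout(0): 0={coor,t=4,log=-}
step 11 deliver 2→0: —
step 12 deliver 0→3: 3={part,t=1,log=-}
step 13 propose(0,'x'): 0={coor,t=5,log=-}
step 14 deliver 1→4: —
step 15 deliver 3→4: —
step 16 deliver 4→1: —
step 17 deliver 0→4: 4={part,t=2,log=-}
step 18 crash(2): 2={✗part,t=1,log=-}
step 19 deliver 4→0: —
step 20 recover(2): 2={part,t=1,log=-}
step 21 deliver 0→1: 1={part,t=1,log=-}
step 22 deliver 3→0: —
step 23 deliver 3→4: —
step 24 deliver 3→4: —
step 25 deliver 3→4: —

no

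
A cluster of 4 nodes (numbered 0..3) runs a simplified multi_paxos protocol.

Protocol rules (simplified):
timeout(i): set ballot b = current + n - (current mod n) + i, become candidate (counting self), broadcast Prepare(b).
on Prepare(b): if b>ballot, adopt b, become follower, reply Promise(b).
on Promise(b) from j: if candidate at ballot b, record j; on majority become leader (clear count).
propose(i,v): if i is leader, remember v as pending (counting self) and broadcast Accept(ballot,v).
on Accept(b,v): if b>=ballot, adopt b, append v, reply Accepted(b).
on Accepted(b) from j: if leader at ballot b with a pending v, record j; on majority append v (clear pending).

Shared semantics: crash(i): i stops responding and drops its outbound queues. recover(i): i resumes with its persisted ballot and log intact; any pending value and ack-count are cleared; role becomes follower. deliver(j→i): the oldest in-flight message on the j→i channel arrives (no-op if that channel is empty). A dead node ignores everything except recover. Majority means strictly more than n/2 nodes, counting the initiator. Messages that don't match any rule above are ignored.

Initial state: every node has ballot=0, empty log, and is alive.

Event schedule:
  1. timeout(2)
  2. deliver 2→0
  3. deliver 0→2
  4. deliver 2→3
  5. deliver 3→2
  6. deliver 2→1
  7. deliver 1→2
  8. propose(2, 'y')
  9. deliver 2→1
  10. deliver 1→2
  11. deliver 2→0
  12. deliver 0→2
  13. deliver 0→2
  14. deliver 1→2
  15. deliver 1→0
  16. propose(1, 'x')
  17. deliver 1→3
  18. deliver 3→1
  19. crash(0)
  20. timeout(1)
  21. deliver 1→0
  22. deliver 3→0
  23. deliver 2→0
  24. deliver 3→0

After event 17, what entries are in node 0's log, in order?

e1 timeout(2): 2[cand,b=6,-]
e2 deliver 2→0: 0[foll,b=6,-]
e3 deliver 0→2: ·
e4 deliver 2→3: 3[foll,b=6,-]
e5 deliver 3→2: 2[lead,b=6,-]
e6 deliver 2→1: 1[foll,b=6,-]
e7 deliver 1→2: ·
e8 propose(2,'y'): ·
e9 deliver 2→1: 1[foll,b=6,y]
e10 deliver 1→2: ·
e11 deliver 2→0: 0[foll,b=6,y]
e12 deliver 0→2: 2[lead,b=6,y]
e13 deliver 0→2: ·
e14 deliver 1→2: ·
e15 deliver 1→0: ·
e16 propose(1,'x'): ·
e17 deliver 1→3: ·

y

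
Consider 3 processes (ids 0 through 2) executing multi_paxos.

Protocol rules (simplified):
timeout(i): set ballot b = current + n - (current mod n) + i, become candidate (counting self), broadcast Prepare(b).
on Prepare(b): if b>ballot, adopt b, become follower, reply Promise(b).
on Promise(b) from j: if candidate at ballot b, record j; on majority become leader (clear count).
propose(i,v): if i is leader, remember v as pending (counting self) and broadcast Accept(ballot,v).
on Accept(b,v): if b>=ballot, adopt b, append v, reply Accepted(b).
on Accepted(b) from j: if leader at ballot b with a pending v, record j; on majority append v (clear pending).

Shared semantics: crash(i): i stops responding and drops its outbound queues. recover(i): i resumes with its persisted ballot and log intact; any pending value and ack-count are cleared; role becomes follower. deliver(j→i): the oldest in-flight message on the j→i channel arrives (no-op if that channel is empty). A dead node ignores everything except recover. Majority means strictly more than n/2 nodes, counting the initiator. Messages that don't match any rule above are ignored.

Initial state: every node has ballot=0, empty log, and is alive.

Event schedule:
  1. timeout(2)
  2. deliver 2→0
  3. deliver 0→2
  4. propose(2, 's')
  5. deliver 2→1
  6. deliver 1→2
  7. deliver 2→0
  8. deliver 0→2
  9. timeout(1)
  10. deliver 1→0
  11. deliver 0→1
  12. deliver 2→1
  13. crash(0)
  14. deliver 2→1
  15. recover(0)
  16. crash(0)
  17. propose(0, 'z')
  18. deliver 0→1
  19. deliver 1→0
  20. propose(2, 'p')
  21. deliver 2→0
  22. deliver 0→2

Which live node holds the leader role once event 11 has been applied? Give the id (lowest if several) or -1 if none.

[1] timeout(2) → N2(cand b5 [-])
[2] deliver 2→0 → N0(foll b5 [-])
[3] deliver 0→2 → N2(lead b5 [-])
[4] propose(2,'s') → ∅
[5] deliver 2→1 → N1(foll b5 [-])
[6] deliver 1→2 → ∅
[7] deliver 2→0 → N0(foll b5 [s])
[8] deliver 0→2 → N2(lead b5 [s])
[9] timeout(1) → N1(cand b7 [-])
[10] deliver 1→0 → N0(foll b7 [s])
[11] deliver 0→1 → N1(lead b7 [-])

1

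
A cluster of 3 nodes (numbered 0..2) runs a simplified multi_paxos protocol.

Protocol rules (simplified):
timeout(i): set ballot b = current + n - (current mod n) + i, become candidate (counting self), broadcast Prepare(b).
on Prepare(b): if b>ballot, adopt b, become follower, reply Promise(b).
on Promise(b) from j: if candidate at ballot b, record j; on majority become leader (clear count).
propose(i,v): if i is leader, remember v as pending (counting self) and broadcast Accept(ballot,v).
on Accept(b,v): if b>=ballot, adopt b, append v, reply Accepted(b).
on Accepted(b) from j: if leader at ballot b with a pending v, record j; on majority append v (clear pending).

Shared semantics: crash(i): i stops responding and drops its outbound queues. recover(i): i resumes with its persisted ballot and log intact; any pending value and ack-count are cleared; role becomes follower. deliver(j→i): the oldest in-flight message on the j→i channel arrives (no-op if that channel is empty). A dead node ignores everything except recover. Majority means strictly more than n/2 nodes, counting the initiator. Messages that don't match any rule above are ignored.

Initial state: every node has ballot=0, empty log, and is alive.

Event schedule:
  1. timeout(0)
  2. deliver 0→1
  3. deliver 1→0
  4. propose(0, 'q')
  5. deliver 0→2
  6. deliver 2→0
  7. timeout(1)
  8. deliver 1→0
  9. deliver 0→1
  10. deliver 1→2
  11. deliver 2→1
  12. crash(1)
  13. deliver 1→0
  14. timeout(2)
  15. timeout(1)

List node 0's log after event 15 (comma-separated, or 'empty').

1. timeout(0):  <0:cand b3 ->
2. deliver 0→1:  <1:foll b3 ->
3. deliver 1→0:  <0:lead b3 ->
4. propose(0,'q'):  nop
5. deliver 0→2:  <2:foll b3 ->
6. deliver 2→0:  nop
7. timeout(1):  <1:cand b7 ->
8. deliver 1→0:  <0:foll b7 ->
9. deliver 0→1:  nop
10. deliver 1→2:  <2:foll b7 ->
11. deliver 2→1:  <1:lead b7 ->
12. crash(1):  <1:✗lead b7 ->
13. deliver 1→0:  nop
14. timeout(2):  <2:cand b11 ->
15. timeout(1):  nop

empty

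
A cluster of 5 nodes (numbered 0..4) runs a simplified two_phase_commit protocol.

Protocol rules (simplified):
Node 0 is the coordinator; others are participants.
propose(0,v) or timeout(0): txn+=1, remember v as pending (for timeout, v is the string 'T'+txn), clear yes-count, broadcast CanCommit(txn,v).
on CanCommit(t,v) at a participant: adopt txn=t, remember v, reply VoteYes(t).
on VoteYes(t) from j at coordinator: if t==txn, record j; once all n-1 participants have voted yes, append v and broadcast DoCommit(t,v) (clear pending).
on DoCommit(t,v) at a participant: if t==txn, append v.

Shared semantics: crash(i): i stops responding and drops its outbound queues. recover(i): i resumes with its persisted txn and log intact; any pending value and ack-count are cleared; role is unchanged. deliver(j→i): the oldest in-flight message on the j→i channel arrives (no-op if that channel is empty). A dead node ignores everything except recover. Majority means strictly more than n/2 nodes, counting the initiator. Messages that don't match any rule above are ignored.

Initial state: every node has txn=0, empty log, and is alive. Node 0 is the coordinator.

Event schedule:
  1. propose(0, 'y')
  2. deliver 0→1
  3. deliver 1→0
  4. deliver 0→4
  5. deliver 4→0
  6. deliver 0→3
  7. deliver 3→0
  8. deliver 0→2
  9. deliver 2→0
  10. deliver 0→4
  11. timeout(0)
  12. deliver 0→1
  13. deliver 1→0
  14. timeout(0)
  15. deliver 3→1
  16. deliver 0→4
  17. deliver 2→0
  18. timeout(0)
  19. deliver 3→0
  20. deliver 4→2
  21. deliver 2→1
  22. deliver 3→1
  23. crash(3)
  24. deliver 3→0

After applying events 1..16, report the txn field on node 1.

1

1. propose(0,'y'):  <0:coor t1 ->
2. deliver 0→1:  <1:part t1 ->
3. deliver 1→0:  nop
4. deliver 0→4:  <4:part t1 ->
5. deliver 4→0:  nop
6. deliver 0→3:  <3:part t1 ->
7. deliver 3→0:  nop
8. deliver 0→2:  <2:part t1 ->
9. deliver 2→0:  <0:coor t1 y>
10. deliver 0→4:  <4:part t1 y>
11. timeout(0):  <0:coor t2 y>
12. deliver 0→1:  <1:part t1 y>
13. deliver 1→0:  nop
14. timeout(0):  <0:coor t3 y>
15. deliver 3→1:  nop
16. deliver 0→4:  <4:part t2 y>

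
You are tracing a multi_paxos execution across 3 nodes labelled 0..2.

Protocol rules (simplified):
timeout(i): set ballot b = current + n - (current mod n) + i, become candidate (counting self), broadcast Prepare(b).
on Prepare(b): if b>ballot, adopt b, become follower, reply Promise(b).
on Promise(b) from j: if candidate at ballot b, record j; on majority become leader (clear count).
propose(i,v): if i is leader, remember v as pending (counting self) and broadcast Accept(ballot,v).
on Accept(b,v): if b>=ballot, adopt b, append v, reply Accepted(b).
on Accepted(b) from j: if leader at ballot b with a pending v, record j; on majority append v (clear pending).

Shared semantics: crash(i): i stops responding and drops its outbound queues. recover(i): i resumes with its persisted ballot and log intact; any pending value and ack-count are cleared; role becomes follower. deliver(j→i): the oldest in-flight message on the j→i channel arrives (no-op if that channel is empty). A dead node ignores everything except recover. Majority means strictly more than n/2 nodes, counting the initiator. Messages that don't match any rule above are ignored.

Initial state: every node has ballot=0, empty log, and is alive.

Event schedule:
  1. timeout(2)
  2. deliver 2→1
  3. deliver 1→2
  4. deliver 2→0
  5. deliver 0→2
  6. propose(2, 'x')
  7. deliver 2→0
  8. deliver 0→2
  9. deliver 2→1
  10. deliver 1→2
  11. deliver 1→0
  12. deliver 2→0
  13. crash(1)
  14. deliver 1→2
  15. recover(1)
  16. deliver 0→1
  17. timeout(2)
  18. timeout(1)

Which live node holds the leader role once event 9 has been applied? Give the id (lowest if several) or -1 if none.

2

step 1 timeout(2): 2={cand,b=5,log=-}
step 2 deliver 2→1: 1={foll,b=5,log=-}
step 3 deliver 1→2: 2={lead,b=5,log=-}
step 4 deliver 2→0: 0={foll,b=5,log=-}
step 5 deliver 0→2: —
step 6 propose(2,'x'): —
step 7 deliver 2→0: 0={foll,b=5,log=x}
step 8 deliver 0→2: 2={lead,b=5,log=x}
step 9 deliver 2→1: 1={foll,b=5,log=x}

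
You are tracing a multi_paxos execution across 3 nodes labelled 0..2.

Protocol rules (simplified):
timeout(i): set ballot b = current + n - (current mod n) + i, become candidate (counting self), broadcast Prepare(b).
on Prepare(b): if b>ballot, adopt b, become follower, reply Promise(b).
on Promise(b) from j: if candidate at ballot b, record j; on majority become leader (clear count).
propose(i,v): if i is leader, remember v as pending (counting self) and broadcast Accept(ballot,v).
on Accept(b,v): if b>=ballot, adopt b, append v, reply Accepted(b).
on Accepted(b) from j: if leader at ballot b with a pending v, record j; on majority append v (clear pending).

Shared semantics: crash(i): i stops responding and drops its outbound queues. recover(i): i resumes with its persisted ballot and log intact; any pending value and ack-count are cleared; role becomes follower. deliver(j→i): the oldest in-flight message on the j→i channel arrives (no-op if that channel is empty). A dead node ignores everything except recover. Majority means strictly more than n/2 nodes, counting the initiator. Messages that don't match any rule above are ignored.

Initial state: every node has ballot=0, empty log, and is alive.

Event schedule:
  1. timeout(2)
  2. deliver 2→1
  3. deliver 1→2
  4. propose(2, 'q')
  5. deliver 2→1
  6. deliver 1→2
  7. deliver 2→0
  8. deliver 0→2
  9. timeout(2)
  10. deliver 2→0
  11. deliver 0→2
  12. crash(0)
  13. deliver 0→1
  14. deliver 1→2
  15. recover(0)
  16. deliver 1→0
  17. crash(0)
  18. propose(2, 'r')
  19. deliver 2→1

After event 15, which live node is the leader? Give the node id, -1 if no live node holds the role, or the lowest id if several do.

1. timeout(2):  <2:cand b5 ->
2. deliver 2→1:  <1:foll b5 ->
3. deliver 1→2:  <2:lead b5 ->
4. propose(2,'q'):  nop
5. deliver 2→1:  <1:foll b5 q>
6. deliver 1→2:  <2:lead b5 q>
7. deliver 2→0:  <0:foll b5 ->
8. deliver 0→2:  nop
9. timeout(2):  <2:cand b8 q>
10. deliver 2→0:  <0:foll b5 q>
11. deliver 0→2:  nop
12. crash(0):  <0:✗foll b5 q>
13. deliver 0→1:  nop
14. deliver 1→2:  nop
15. recover(0):  <0:foll b5 q>

-1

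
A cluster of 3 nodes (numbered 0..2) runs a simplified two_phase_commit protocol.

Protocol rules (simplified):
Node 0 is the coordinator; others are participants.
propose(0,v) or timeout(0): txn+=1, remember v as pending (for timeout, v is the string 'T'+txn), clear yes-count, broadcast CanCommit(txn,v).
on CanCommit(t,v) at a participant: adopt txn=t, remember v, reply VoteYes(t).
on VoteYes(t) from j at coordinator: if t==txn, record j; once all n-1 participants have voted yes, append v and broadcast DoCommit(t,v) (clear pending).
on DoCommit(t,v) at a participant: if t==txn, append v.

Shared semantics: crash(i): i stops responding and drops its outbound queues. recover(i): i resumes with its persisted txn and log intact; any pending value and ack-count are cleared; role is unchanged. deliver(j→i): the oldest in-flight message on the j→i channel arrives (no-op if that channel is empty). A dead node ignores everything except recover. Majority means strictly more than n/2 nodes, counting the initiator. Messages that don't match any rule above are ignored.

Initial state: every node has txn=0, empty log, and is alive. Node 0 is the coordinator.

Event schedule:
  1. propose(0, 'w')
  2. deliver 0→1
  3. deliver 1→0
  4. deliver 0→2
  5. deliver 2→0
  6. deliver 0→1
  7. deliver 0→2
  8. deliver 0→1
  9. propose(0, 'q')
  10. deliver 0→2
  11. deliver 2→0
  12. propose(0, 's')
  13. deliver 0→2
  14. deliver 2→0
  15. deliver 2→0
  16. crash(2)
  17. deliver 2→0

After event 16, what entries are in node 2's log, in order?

w

[1] propose(0,'w') → N0(coor t1 [-])
[2] deliver 0→1 → N1(part t1 [-])
[3] deliver 1→0 → ∅
[4] deliver 0→2 → N2(part t1 [-])
[5] deliver 2→0 → N0(coor t1 [w])
[6] deliver 0→1 → N1(part t1 [w])
[7] deliver 0→2 → N2(part t1 [w])
[8] deliver 0→1 → ∅
[9] propose(0,'q') → N0(coor t2 [w])
[10] deliver 0→2 → N2(part t2 [w])
[11] deliver 2→0 → ∅
[12] propose(0,'s') → N0(coor t3 [w])
[13] deliver 0→2 → N2(part t3 [w])
[14] deliver 2→0 → ∅
[15] deliver 2→0 → ∅
[16] crash(2) → N2(✗part t3 [w])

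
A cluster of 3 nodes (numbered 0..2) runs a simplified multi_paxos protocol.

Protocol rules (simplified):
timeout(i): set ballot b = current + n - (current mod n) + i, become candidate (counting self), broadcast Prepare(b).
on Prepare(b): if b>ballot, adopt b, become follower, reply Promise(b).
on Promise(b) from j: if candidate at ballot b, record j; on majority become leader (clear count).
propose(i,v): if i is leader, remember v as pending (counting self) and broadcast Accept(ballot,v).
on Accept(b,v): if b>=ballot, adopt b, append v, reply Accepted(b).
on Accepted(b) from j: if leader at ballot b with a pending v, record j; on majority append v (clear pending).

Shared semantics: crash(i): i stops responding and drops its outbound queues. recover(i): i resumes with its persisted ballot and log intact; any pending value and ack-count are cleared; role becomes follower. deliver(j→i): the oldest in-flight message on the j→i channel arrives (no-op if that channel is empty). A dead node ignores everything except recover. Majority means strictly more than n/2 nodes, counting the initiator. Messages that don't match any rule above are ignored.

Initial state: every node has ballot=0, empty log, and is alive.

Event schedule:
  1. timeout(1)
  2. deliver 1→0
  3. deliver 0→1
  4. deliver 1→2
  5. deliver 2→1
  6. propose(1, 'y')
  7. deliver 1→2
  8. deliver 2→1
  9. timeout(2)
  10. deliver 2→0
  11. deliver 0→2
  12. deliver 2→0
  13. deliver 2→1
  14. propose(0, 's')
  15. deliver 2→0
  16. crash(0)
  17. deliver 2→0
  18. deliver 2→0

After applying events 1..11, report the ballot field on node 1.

after 1 — timeout(1): n1:cand/b4/[-]
after 2 — deliver 1→0: n0:foll/b4/[-]
after 3 — deliver 0→1: n1:lead/b4/[-]
after 4 — deliver 1→2: n2:foll/b4/[-]
after 5 — deliver 2→1: ·
after 6 — propose(1,'y'): ·
after 7 — deliver 1→2: n2:foll/b4/[y]
after 8 — deliver 2→1: n1:lead/b4/[y]
after 9 — timeout(2): n2:cand/b8/[y]
after 10 — deliver 2→0: n0:foll/b8/[-]
after 11 — deliver 0→2: n2:lead/b8/[y]

4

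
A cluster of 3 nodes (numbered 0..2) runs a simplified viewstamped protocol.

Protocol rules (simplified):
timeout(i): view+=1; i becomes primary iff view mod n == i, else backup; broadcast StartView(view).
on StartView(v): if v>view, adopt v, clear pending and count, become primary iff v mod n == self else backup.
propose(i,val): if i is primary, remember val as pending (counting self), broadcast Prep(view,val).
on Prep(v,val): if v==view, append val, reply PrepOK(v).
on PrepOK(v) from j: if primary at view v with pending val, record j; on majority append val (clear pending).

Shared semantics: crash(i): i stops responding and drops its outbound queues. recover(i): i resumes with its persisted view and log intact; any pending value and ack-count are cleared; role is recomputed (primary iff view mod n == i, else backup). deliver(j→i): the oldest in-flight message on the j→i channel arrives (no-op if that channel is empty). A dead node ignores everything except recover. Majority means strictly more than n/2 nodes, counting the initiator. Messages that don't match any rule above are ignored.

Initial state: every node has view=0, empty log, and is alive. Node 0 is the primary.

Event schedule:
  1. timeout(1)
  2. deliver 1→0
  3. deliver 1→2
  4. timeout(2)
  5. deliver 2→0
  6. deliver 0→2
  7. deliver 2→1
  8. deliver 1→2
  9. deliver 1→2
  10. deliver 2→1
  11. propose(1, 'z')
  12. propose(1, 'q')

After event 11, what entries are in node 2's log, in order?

step 1 timeout(1): 1={prim,v=1,log=-}
step 2 deliver 1→0: 0={back,v=1,log=-}
step 3 deliver 1→2: 2={back,v=1,log=-}
step 4 timeout(2): 2={prim,v=2,log=-}
step 5 deliver 2→0: 0={back,v=2,log=-}
step 6 deliver 0→2: —
step 7 deliver 2→1: 1={back,v=2,log=-}
step 8 deliver 1→2: —
step 9 deliver 1→2: —
step 10 deliver 2→1: —
step 11 propose(1,'z'): —

empty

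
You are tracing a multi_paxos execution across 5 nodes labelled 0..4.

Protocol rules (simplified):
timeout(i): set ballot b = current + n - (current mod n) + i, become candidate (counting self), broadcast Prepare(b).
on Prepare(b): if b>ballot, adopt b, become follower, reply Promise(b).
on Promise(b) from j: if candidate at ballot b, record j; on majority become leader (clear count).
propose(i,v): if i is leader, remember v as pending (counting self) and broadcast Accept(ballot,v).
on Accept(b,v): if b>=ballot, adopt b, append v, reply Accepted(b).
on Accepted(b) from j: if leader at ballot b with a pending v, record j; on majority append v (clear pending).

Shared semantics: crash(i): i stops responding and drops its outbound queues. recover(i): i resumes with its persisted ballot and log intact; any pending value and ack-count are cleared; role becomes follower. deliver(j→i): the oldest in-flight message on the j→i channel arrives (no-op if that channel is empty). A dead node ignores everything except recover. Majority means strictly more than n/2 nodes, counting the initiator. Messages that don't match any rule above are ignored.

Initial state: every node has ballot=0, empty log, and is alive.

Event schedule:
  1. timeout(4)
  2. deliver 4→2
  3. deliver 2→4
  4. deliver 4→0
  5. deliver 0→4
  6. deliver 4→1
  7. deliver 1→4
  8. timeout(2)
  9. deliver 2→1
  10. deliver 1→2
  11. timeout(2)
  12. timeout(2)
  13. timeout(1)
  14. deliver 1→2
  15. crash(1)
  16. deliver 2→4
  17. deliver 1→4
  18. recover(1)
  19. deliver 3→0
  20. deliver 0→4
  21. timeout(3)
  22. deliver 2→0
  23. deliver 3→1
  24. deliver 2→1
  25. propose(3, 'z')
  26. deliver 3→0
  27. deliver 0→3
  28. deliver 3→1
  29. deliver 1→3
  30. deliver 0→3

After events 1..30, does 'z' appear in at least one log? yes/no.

step 1 timeout(4): 4={cand,b=9,log=-}
step 2 deliver 4→2: 2={foll,b=9,log=-}
step 3 deliver 2→4: —
step 4 deliver 4→0: 0={foll,b=9,log=-}
step 5 deliver 0→4: 4={lead,b=9,log=-}
step 6 deliver 4→1: 1={foll,b=9,log=-}
step 7 deliver 1→4: —
step 8 timeout(2): 2={cand,b=12,log=-}
step 9 deliver 2→1: 1={foll,b=12,log=-}
step 10 deliver 1→2: —
step 11 timeout(2): 2={cand,b=17,log=-}
step 12 timeout(2): 2={cand,b=22,log=-}
step 13 timeout(1): 1={cand,b=16,log=-}
step 14 deliver 1→2: —
step 15 crash(1): 1={✗cand,b=16,log=-}
step 16 deliver 2→4: 4={foll,b=12,log=-}
step 17 deliver 1→4: —
step 18 recover(1): 1={foll,b=16,log=-}
step 19 deliver 3→0: —
step 20 deliver 0→4: —
step 21 timeout(3): 3={cand,b=8,log=-}
step 22 deliver 2→0: 0={foll,b=12,log=-}
step 23 deliver 3→1: —
step 24 deliver 2→1: 1={foll,b=17,log=-}
step 25 propose(3,'z'): —
step 26 deliver 3→0: —
step 27 deliver 0→3: —
step 28 deliver 3→1: —
step 29 deliver 1→3: —
step 30 deliver 0→3: —

no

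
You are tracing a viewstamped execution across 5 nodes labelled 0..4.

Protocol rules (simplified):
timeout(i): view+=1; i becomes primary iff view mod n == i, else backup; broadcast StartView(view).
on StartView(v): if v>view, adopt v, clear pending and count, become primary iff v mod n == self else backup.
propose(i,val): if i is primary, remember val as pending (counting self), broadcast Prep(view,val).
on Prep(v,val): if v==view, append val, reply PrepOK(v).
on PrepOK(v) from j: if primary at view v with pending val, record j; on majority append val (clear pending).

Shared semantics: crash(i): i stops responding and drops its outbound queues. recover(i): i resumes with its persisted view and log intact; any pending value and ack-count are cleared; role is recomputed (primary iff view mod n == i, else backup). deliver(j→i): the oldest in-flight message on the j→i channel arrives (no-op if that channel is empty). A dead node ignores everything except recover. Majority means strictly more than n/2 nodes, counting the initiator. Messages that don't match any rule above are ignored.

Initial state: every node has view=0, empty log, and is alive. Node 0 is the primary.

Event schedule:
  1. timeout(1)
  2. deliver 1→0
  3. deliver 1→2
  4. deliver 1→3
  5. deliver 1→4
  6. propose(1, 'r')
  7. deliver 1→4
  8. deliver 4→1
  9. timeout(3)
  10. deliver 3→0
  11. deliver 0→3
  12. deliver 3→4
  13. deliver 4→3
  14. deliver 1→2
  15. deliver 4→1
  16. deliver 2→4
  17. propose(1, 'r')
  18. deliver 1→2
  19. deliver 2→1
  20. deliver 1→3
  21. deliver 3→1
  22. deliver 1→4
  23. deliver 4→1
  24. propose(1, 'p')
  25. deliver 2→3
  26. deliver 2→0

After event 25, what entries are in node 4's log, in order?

r

step 1 timeout(1): 1={prim,v=1,log=-}
step 2 deliver 1→0: 0={back,v=1,log=-}
step 3 deliver 1→2: 2={back,v=1,log=-}
step 4 deliver 1→3: 3={back,v=1,log=-}
step 5 deliver 1→4: 4={back,v=1,log=-}
step 6 propose(1,'r'): —
step 7 deliver 1→4: 4={back,v=1,log=r}
step 8 deliver 4→1: —
step 9 timeout(3): 3={back,v=2,log=-}
step 10 deliver 3→0: 0={back,v=2,log=-}
step 11 deliver 0→3: —
step 12 deliver 3→4: 4={back,v=2,log=r}
step 13 deliver 4→3: —
step 14 deliver 1→2: 2={back,v=1,log=r}
step 15 deliver 4→1: —
step 16 deliver 2→4: —
step 17 propose(1,'r'): —
step 18 deliver 1→2: 2={back,v=1,log=r,r}
step 19 deliver 2→1: —
step 20 deliver 1→3: —
step 21 deliver 3→1: 1={back,v=2,log=-}
step 22 deliver 1→4: —
step 23 deliver 4→1: —
step 24 propose(1,'p'): —
step 25 deliver 2→3: —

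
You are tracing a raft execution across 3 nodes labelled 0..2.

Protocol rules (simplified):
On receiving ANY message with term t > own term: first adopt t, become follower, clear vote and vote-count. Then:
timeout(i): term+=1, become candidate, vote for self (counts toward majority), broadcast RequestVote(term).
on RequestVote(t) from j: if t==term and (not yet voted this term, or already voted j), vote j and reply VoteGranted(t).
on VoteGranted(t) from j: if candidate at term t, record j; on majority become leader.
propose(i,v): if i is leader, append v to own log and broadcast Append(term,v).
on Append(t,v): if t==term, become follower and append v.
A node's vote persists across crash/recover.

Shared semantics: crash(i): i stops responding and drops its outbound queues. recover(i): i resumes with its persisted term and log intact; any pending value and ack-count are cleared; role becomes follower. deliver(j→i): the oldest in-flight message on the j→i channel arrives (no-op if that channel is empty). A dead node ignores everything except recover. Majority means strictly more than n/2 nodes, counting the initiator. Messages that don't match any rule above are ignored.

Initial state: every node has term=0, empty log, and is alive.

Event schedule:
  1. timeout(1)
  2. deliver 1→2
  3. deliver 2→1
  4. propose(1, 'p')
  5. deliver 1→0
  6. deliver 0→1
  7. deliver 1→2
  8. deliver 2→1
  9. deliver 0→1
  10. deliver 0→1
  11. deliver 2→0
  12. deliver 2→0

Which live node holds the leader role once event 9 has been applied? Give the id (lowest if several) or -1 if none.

1

after 1 — timeout(1): n1:cand/t1/[-]
after 2 — deliver 1→2: n2:foll/t1/[-]
after 3 — deliver 2→1: n1:lead/t1/[-]
after 4 — propose(1,'p'): n1:lead/t1/[p]
after 5 — deliver 1→0: n0:foll/t1/[-]
after 6 — deliver 0→1: ·
after 7 — deliver 1→2: n2:foll/t1/[p]
after 8 — deliver 2→1: ·
after 9 — deliver 0→1: ·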